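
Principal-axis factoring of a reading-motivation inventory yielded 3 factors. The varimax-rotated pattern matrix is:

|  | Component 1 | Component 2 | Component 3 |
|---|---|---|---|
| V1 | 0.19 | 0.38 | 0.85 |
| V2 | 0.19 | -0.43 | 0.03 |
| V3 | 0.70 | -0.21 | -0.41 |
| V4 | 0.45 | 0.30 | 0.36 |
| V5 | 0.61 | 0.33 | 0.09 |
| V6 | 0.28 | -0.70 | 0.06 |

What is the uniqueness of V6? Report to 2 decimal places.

0.43

h² = 0.28² + (-0.70)² + 0.06² = 0.0784 + 0.4900 + 0.0036 = 0.5720
Uniqueness u² = 1 − h² = 1 − 0.5720 = 0.4280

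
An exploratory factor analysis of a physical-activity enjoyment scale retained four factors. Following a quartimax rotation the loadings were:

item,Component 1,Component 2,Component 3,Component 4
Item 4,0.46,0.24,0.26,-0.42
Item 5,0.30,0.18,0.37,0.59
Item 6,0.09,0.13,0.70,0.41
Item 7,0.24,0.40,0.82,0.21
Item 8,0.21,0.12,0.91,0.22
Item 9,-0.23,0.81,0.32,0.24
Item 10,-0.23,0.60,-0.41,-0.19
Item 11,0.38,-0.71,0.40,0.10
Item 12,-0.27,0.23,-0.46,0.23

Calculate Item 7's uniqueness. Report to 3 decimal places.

h² = 0.24² + 0.40² + 0.82² + 0.21² = 0.0576 + 0.1600 + 0.6724 + 0.0441 = 0.9341
Uniqueness u² = 1 − h² = 1 − 0.9341 = 0.0659

0.066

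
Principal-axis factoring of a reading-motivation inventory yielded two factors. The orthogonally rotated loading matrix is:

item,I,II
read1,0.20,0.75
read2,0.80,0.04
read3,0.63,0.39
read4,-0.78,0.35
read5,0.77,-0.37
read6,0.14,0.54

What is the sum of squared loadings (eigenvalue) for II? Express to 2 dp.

1.27

SS loadings for II = 0.75² + 0.04² + 0.39² + 0.35² + (-0.37)² + 0.54² = 0.5625 + 0.0016 + 0.1521 + 0.1225 + 0.1369 + 0.2916 = 1.2672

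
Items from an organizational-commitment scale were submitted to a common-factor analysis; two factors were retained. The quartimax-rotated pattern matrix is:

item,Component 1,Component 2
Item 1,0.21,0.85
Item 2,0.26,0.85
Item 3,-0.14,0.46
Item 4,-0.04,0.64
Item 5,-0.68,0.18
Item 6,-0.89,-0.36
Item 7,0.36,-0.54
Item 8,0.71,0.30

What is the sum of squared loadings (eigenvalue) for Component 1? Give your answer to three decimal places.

SS loadings for Component 1 = 0.21² + 0.26² + (-0.14)² + (-0.04)² + (-0.68)² + (-0.89)² + 0.36² + 0.71² = 0.0441 + 0.0676 + 0.0196 + 0.0016 + 0.4624 + 0.7921 + 0.1296 + 0.5041 = 2.0211

2.021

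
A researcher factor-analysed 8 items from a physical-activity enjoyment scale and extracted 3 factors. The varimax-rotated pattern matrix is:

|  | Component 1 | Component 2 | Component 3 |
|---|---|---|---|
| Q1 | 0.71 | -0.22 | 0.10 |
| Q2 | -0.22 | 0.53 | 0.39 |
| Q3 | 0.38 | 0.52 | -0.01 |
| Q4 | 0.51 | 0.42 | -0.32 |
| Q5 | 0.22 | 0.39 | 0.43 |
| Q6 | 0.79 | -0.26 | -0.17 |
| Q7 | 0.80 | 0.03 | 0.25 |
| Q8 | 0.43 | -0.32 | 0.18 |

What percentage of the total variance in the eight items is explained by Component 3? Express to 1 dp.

7.2%

SS loadings for Component 3 = 0.10² + 0.39² + (-0.01)² + (-0.32)² + 0.43² + (-0.17)² + 0.25² + 0.18² = 0.5733
With 8 standardized items, total variance = 8. Proportion = 0.5733/8 = 0.0717 → 7.17%.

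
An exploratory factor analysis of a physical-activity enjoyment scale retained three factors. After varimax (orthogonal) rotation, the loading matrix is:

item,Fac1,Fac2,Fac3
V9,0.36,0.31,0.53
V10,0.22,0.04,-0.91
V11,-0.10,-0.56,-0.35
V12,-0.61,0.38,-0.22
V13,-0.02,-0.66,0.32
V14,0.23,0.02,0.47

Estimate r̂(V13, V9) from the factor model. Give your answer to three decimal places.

r̂ = Σ λ_i·λ_j across factors = (-0.02)(0.36) + (-0.66)(0.31) + (0.32)(0.53)
  = -0.0072 -0.2046 +0.1696 = -0.0422

-0.042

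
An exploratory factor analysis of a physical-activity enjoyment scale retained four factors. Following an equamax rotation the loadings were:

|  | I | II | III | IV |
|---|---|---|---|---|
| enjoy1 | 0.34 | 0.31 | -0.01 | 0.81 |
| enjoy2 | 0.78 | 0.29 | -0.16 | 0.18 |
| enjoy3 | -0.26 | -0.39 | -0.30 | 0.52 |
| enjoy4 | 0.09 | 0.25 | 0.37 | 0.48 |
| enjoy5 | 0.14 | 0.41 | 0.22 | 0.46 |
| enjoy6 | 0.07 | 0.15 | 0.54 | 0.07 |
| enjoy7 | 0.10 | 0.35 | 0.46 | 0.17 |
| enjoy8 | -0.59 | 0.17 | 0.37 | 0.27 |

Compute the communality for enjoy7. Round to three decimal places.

h² = 0.10² + 0.35² + 0.46² + 0.17² = 0.0100 + 0.1225 + 0.2116 + 0.0289 = 0.3730

0.373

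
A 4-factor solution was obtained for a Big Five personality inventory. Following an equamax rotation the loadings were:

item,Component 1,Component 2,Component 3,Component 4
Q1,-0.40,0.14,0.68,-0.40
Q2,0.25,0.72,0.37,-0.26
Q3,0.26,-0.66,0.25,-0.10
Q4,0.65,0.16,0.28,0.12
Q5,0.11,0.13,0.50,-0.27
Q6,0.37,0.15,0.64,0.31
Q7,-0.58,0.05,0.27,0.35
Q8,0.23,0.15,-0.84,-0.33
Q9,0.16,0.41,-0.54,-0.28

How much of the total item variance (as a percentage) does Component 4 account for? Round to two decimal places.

SS loadings for Component 4 = (-0.40)² + (-0.26)² + (-0.10)² + 0.12² + (-0.27)² + 0.31² + 0.35² + (-0.33)² + (-0.28)² = 0.7308
With 9 standardized items, total variance = 9. Proportion = 0.7308/9 = 0.0812 → 8.12%.

8.12%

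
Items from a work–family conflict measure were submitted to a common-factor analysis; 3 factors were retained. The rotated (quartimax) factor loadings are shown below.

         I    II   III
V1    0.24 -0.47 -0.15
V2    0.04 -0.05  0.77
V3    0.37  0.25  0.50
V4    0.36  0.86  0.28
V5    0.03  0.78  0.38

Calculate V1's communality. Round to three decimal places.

h² = 0.24² + (-0.47)² + (-0.15)² = 0.0576 + 0.2209 + 0.0225 = 0.3010

0.301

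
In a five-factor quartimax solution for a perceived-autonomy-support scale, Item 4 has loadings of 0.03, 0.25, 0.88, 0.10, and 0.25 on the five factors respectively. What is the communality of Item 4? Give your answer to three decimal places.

h² = 0.03² + 0.25² + 0.88² + 0.10² + 0.25² = 0.0009 + 0.0625 + 0.7744 + 0.0100 + 0.0625 = 0.9103

0.910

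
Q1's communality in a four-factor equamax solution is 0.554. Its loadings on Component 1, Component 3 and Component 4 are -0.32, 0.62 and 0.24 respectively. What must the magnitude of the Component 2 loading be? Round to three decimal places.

0.098

Under orthogonal rotation h² = Σλ², so λ_Component 2² = h² − (0.5444) = 0.554 − 0.5444 = 0.0096.
|λ| = √0.0096 = 0.0980.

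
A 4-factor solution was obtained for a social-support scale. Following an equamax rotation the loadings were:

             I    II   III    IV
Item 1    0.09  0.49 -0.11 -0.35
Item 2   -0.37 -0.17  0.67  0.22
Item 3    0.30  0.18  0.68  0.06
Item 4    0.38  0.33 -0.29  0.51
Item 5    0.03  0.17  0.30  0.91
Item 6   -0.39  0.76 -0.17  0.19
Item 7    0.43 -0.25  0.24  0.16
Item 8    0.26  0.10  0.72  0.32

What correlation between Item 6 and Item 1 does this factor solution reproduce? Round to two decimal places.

r̂ = Σ λ_i·λ_j across factors = (-0.39)(0.09) + (0.76)(0.49) + (-0.17)(-0.11) + (0.19)(-0.35)
  = -0.0351 +0.3724 +0.0187 -0.0665 = 0.2895

0.29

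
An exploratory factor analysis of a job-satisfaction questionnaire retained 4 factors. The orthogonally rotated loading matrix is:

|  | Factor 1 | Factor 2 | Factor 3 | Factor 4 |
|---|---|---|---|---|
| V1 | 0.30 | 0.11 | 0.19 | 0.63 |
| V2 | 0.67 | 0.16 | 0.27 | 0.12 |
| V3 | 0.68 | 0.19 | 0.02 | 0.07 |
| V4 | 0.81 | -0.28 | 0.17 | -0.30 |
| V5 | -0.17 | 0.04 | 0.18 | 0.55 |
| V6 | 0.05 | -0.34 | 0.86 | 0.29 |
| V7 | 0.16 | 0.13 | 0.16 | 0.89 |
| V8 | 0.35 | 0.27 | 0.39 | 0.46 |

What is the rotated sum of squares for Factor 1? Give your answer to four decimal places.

SS loadings for Factor 1 = 0.30² + 0.67² + 0.68² + 0.81² + (-0.17)² + 0.05² + 0.16² + 0.35² = 0.0900 + 0.4489 + 0.4624 + 0.6561 + 0.0289 + 0.0025 + 0.0256 + 0.1225 = 1.8369

1.8369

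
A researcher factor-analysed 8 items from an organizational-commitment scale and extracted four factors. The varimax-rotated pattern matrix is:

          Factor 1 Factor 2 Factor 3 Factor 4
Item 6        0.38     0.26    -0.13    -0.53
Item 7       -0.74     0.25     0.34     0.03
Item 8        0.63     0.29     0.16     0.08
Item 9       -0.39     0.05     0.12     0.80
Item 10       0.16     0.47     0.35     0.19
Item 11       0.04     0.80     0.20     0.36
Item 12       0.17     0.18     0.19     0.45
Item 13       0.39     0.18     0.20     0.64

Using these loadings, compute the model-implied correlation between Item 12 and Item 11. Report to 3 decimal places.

r̂ = Σ λ_i·λ_j across factors = (0.17)(0.04) + (0.18)(0.80) + (0.19)(0.20) + (0.45)(0.36)
  = +0.0068 +0.1440 +0.0380 +0.1620 = 0.3508

0.351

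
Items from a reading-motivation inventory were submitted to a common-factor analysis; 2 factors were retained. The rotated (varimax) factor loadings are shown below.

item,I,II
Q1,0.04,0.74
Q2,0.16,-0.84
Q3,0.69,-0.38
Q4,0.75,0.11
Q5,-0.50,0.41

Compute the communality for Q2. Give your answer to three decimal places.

0.731

h² = 0.16² + (-0.84)² = 0.0256 + 0.7056 = 0.7312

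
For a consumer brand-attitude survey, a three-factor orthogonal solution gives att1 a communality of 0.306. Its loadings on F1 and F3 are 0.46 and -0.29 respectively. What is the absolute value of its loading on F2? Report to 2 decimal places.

0.10

Under orthogonal rotation h² = Σλ², so λ_F2² = h² − (0.2957) = 0.306 − 0.2957 = 0.0103.
|λ| = √0.0103 = 0.1015.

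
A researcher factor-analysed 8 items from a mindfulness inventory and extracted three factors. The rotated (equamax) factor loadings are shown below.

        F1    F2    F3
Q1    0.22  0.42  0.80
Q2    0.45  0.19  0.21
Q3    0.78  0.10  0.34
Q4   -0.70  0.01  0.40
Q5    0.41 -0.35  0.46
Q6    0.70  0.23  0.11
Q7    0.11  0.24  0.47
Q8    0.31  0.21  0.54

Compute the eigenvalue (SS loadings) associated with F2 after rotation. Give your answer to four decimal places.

SS loadings for F2 = 0.42² + 0.19² + 0.10² + 0.01² + (-0.35)² + 0.23² + 0.24² + 0.21² = 0.1764 + 0.0361 + 0.0100 + 0.0001 + 0.1225 + 0.0529 + 0.0576 + 0.0441 = 0.4997

0.4997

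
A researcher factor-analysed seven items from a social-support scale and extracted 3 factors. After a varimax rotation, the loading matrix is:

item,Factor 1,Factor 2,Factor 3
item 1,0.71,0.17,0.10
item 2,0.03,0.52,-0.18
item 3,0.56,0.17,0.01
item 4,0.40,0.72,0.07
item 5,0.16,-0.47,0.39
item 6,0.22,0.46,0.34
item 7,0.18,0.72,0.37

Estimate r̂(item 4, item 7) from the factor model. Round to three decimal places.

0.616

r̂ = Σ λ_i·λ_j across factors = (0.40)(0.18) + (0.72)(0.72) + (0.07)(0.37)
  = +0.0720 +0.5184 +0.0259 = 0.6163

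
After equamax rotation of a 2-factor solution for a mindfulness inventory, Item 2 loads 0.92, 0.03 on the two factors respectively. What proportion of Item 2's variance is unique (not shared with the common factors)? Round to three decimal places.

0.153

h² = 0.92² + 0.03² = 0.8464 + 0.0009 = 0.8473
Uniqueness u² = 1 − h² = 1 − 0.8473 = 0.1527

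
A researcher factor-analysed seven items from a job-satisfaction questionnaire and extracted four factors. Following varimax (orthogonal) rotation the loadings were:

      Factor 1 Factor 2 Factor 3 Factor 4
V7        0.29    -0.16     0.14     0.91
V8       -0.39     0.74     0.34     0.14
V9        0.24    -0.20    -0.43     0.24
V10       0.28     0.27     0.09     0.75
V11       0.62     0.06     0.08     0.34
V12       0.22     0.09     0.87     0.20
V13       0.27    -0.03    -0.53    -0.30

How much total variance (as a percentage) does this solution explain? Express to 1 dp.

SS loadings by factor: 0.8779, 0.6987, 1.3724, 1.7134; total = 4.6624.
Total variance with 7 standardized items is 7, so the solution explains 4.6624/7 = 0.6661 = 66.61%.

66.6%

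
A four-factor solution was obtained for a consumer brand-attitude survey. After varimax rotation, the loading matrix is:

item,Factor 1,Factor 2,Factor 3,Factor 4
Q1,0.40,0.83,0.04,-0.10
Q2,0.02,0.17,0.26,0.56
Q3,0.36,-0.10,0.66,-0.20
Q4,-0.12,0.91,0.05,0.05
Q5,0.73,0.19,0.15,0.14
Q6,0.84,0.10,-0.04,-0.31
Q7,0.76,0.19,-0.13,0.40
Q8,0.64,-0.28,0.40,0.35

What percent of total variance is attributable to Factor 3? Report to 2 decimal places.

8.85%

SS loadings for Factor 3 = 0.04² + 0.26² + 0.66² + 0.05² + 0.15² + (-0.04)² + (-0.13)² + 0.40² = 0.7083
With 8 standardized items, total variance = 8. Proportion = 0.7083/8 = 0.0885 → 8.85%.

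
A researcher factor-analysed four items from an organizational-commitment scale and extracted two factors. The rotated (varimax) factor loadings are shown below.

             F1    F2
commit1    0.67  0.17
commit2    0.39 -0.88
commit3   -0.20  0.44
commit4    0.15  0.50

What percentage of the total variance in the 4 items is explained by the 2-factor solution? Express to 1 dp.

Communalities: 0.4778, 0.9265, 0.2336, 0.2725; Σh² = 1.9104.
Total variance with 4 standardized items is 4, so the solution explains 1.9104/4 = 0.4776 = 47.76%.

47.8%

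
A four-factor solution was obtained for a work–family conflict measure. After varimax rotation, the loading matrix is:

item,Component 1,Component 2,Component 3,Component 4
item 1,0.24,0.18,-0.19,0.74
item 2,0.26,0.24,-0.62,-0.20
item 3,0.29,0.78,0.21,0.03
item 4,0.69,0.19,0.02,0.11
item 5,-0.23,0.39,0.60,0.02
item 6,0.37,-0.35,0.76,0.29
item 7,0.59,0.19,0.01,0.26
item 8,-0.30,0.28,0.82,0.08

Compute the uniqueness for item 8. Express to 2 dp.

h² = (-0.30)² + 0.28² + 0.82² + 0.08² = 0.0900 + 0.0784 + 0.6724 + 0.0064 = 0.8472
Uniqueness u² = 1 − h² = 1 − 0.8472 = 0.1528

0.15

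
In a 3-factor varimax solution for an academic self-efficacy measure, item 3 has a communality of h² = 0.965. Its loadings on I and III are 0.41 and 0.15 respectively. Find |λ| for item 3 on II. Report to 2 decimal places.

Under orthogonal rotation h² = Σλ², so λ_II² = h² − (0.1906) = 0.965 − 0.1906 = 0.7744.
|λ| = √0.7744 = 0.8800.

0.88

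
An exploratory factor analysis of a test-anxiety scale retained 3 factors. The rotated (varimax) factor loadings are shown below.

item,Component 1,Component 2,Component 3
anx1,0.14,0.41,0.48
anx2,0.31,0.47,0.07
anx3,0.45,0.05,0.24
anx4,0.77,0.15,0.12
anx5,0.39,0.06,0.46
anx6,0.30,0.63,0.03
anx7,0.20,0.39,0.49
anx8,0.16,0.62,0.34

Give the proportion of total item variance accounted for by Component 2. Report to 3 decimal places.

0.169

SS loadings for Component 2 = 0.41² + 0.47² + 0.05² + 0.15² + 0.06² + 0.63² + 0.39² + 0.62² = 1.3510
Proportion of variance = 1.3510 / 8 = 0.1689.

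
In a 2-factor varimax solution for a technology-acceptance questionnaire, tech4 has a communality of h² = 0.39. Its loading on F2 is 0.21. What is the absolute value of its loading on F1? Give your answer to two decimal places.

0.59

Under orthogonal rotation h² = Σλ², so λ_F1² = h² − (0.0441) = 0.39 − 0.0441 = 0.3459.
|λ| = √0.3459 = 0.5881.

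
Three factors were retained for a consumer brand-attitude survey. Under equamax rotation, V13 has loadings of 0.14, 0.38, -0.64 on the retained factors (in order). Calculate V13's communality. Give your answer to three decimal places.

0.574

h² = 0.14² + 0.38² + (-0.64)² = 0.0196 + 0.1444 + 0.4096 = 0.5736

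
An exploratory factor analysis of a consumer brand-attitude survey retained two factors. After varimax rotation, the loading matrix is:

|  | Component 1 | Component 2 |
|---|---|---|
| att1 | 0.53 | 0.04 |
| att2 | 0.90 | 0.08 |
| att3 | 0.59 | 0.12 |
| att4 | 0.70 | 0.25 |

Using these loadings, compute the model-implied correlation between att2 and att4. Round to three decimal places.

r̂ = Σ λ_i·λ_j across factors = (0.90)(0.70) + (0.08)(0.25)
  = +0.6300 +0.0200 = 0.6500

0.650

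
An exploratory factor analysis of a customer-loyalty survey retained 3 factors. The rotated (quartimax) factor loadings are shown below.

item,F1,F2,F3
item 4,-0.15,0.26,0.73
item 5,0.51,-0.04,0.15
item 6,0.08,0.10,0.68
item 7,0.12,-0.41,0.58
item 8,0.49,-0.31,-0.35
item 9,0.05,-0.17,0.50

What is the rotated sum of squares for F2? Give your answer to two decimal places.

0.37

SS loadings for F2 = 0.26² + (-0.04)² + 0.10² + (-0.41)² + (-0.31)² + (-0.17)² = 0.0676 + 0.0016 + 0.0100 + 0.1681 + 0.0961 + 0.0289 = 0.3723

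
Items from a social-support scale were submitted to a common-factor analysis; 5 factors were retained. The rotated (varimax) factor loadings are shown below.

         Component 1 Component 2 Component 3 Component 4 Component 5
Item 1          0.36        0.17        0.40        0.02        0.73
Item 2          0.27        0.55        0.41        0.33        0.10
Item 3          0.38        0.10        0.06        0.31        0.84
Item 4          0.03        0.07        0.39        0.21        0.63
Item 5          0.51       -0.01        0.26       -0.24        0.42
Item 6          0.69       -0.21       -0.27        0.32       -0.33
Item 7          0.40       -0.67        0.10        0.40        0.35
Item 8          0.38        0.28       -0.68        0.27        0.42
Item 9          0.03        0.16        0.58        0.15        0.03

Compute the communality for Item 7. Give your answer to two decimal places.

0.90

h² = 0.40² + (-0.67)² + 0.10² + 0.40² + 0.35² = 0.1600 + 0.4489 + 0.0100 + 0.1600 + 0.1225 = 0.9014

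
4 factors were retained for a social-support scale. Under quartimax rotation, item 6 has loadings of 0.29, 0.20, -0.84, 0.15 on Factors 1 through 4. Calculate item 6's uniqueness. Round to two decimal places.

0.15

h² = 0.29² + 0.20² + (-0.84)² + 0.15² = 0.0841 + 0.0400 + 0.7056 + 0.0225 = 0.8522
Uniqueness u² = 1 − h² = 1 − 0.8522 = 0.1478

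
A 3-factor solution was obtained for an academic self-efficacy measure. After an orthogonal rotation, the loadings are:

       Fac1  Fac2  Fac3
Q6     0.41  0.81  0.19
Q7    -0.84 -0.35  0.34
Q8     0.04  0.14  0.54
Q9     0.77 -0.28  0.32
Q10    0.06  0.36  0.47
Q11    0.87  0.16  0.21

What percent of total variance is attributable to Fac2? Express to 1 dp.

17.2%

SS loadings for Fac2 = 0.81² + (-0.35)² + 0.14² + (-0.28)² + 0.36² + 0.16² = 1.0318
With 6 standardized items, total variance = 6. Proportion = 1.0318/6 = 0.1720 → 17.20%.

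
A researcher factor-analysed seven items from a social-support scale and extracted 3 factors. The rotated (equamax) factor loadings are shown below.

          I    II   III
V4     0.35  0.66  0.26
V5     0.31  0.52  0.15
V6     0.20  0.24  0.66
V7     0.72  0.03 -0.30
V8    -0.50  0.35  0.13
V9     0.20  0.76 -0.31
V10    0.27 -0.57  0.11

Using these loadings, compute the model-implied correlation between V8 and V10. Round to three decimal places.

-0.320

r̂ = Σ λ_i·λ_j across factors = (-0.50)(0.27) + (0.35)(-0.57) + (0.13)(0.11)
  = -0.1350 -0.1995 +0.0143 = -0.3202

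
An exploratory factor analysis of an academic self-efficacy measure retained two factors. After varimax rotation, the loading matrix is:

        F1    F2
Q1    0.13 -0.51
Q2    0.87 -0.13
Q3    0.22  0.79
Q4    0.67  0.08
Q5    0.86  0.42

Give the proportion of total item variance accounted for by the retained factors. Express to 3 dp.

Communalities: 0.2770, 0.7738, 0.6725, 0.4553, 0.9160; Σh² = 3.0946.
Total variance with 5 standardized items is 5, so the solution explains 3.0946/5 = 0.6189.

0.619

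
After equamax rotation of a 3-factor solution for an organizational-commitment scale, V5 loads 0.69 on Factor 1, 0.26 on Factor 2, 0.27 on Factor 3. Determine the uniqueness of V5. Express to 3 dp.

0.383

h² = 0.69² + 0.26² + 0.27² = 0.4761 + 0.0676 + 0.0729 = 0.6166
Uniqueness u² = 1 − h² = 1 − 0.6166 = 0.3834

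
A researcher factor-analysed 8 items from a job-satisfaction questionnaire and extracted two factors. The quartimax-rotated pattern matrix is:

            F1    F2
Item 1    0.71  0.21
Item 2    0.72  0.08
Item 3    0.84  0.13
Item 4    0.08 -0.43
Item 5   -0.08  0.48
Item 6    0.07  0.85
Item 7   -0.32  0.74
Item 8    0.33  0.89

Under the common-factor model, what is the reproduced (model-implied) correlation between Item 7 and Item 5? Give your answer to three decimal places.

r̂ = Σ λ_i·λ_j across factors = (-0.32)(-0.08) + (0.74)(0.48)
  = +0.0256 +0.3552 = 0.3808

0.381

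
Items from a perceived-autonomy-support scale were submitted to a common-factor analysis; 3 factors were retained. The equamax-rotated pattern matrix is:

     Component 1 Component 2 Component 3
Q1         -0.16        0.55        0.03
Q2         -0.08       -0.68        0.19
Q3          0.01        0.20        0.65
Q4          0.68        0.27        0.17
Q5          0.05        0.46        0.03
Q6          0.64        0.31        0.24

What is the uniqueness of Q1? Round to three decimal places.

h² = (-0.16)² + 0.55² + 0.03² = 0.0256 + 0.3025 + 0.0009 = 0.3290
Uniqueness u² = 1 − h² = 1 − 0.3290 = 0.6710

0.671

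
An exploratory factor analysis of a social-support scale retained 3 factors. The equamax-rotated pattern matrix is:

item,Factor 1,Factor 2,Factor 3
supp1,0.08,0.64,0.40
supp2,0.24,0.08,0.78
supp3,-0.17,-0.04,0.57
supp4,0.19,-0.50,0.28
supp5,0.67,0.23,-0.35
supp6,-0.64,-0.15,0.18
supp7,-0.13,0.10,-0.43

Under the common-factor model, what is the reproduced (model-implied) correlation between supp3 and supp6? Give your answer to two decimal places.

r̂ = Σ λ_i·λ_j across factors = (-0.17)(-0.64) + (-0.04)(-0.15) + (0.57)(0.18)
  = +0.1088 +0.0060 +0.1026 = 0.2174

0.22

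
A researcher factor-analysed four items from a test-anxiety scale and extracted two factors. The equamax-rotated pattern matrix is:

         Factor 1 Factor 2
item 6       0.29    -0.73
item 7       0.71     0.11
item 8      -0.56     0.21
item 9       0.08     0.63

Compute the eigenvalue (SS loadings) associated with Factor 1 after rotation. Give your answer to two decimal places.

0.91

SS loadings for Factor 1 = 0.29² + 0.71² + (-0.56)² + 0.08² = 0.0841 + 0.5041 + 0.3136 + 0.0064 = 0.9082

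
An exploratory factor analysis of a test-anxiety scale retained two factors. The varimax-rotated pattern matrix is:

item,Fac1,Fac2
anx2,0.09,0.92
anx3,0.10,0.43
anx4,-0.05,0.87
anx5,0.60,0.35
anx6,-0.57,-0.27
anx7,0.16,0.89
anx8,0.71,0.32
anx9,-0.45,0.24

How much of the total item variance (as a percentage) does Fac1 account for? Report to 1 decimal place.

18.0%

SS loadings for Fac1 = 0.09² + 0.10² + (-0.05)² + 0.60² + (-0.57)² + 0.16² + 0.71² + (-0.45)² = 1.4377
With 8 standardized items, total variance = 8. Proportion = 1.4377/8 = 0.1797 → 17.97%.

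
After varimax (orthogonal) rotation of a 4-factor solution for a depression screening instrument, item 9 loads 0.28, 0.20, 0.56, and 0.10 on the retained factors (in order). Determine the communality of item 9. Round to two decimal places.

0.44

h² = 0.28² + 0.20² + 0.56² + 0.10² = 0.0784 + 0.0400 + 0.3136 + 0.0100 = 0.4420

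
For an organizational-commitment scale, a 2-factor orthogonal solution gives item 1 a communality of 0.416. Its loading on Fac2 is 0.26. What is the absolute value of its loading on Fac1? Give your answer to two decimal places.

Under orthogonal rotation h² = Σλ², so λ_Fac1² = h² − (0.0676) = 0.416 − 0.0676 = 0.3484.
|λ| = √0.3484 = 0.5903.

0.59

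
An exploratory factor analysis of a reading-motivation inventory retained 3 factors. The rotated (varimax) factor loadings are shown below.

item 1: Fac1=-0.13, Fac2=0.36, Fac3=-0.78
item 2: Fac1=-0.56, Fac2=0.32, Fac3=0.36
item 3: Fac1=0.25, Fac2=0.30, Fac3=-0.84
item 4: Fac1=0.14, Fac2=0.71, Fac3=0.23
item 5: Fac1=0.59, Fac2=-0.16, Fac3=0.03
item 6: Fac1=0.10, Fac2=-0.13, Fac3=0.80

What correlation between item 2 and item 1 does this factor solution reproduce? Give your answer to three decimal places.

r̂ = Σ λ_i·λ_j across factors = (-0.56)(-0.13) + (0.32)(0.36) + (0.36)(-0.78)
  = +0.0728 +0.1152 -0.2808 = -0.0928

-0.093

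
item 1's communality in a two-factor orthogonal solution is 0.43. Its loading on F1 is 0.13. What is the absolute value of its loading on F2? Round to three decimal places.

0.643

Under orthogonal rotation h² = Σλ², so λ_F2² = h² − (0.0169) = 0.43 − 0.0169 = 0.4131.
|λ| = √0.4131 = 0.6427.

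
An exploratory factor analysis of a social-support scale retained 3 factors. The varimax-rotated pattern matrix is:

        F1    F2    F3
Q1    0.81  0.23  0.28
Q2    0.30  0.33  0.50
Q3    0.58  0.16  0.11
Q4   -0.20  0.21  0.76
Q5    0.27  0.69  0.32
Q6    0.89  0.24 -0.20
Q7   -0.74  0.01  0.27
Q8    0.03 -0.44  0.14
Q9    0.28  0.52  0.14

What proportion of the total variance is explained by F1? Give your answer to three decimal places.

SS loadings for F1 = 0.81² + 0.30² + 0.58² + (-0.20)² + 0.27² + 0.89² + (-0.74)² + 0.03² + 0.28² = 2.6144
Proportion of variance = 2.6144 / 9 = 0.2905.

0.290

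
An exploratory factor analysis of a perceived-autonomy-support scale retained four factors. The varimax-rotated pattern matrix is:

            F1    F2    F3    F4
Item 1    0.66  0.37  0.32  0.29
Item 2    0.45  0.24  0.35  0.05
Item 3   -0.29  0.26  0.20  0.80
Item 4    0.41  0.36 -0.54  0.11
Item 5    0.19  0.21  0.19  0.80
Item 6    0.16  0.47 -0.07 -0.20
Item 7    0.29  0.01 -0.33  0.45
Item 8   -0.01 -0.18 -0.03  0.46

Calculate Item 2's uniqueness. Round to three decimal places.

0.615

h² = 0.45² + 0.24² + 0.35² + 0.05² = 0.2025 + 0.0576 + 0.1225 + 0.0025 = 0.3851
Uniqueness u² = 1 − h² = 1 − 0.3851 = 0.6149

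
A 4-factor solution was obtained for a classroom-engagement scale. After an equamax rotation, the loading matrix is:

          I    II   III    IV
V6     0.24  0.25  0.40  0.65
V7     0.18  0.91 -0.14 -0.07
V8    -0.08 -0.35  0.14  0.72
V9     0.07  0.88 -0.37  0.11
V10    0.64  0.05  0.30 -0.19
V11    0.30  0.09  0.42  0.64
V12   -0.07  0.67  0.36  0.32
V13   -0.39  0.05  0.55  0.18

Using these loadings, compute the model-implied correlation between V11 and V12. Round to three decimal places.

0.395

r̂ = Σ λ_i·λ_j across factors = (0.30)(-0.07) + (0.09)(0.67) + (0.42)(0.36) + (0.64)(0.32)
  = -0.0210 +0.0603 +0.1512 +0.2048 = 0.3953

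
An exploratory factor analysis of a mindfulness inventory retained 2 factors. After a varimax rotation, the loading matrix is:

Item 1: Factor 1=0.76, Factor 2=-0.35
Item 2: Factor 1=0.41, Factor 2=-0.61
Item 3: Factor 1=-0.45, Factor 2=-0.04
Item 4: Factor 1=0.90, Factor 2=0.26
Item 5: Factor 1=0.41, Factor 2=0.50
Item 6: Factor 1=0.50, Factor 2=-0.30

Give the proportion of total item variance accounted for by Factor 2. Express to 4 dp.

SS loadings for Factor 2 = (-0.35)² + (-0.61)² + (-0.04)² + 0.26² + 0.50² + (-0.30)² = 0.9038
Proportion of variance = 0.9038 / 6 = 0.1506.

0.1506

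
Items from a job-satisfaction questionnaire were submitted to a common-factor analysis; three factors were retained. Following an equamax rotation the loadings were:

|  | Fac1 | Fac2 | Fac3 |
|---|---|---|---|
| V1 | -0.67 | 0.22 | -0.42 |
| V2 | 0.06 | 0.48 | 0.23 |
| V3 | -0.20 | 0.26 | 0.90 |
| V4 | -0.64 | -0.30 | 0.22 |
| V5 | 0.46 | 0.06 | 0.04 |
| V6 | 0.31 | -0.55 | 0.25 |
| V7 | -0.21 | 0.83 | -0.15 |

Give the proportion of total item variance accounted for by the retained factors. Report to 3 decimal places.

SS loadings by factor: 1.2539, 1.4314, 1.1743; total = 3.8596.
Total variance with 7 standardized items is 7, so the solution explains 3.8596/7 = 0.5514.

0.551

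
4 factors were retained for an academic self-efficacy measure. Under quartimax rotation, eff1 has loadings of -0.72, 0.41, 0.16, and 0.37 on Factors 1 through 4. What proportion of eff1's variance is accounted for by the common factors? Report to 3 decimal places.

0.849

h² = (-0.72)² + 0.41² + 0.16² + 0.37² = 0.5184 + 0.1681 + 0.0256 + 0.1369 = 0.8490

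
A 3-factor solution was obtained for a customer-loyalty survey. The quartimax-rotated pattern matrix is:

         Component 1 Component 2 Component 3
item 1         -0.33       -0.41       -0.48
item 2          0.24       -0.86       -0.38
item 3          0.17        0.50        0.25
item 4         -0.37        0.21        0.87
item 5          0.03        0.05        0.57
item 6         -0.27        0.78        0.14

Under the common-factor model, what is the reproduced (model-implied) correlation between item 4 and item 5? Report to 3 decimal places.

r̂ = Σ λ_i·λ_j across factors = (-0.37)(0.03) + (0.21)(0.05) + (0.87)(0.57)
  = -0.0111 +0.0105 +0.4959 = 0.4953

0.495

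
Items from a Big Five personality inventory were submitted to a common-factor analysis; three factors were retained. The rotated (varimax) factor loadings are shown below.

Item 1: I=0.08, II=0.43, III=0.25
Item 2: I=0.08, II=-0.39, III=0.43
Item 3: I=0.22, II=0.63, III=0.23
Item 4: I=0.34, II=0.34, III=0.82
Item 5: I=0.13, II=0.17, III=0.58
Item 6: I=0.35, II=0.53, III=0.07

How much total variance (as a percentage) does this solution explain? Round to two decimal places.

Communalities: 0.2538, 0.3434, 0.4982, 0.9036, 0.3822, 0.4083; Σh² = 2.7895.
Total variance with 6 standardized items is 6, so the solution explains 2.7895/6 = 0.4649 = 46.49%.

46.49%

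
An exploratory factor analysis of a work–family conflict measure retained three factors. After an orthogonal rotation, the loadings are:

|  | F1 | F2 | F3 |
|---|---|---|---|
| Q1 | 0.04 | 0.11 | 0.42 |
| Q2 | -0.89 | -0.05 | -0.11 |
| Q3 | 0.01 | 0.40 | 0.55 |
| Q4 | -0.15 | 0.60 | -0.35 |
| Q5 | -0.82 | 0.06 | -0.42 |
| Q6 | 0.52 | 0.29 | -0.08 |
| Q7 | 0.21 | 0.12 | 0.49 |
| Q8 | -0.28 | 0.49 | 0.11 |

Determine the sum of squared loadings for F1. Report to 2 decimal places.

SS loadings for F1 = 0.04² + (-0.89)² + 0.01² + (-0.15)² + (-0.82)² + 0.52² + 0.21² + (-0.28)² = 0.0016 + 0.7921 + 0.0001 + 0.0225 + 0.6724 + 0.2704 + 0.0441 + 0.0784 = 1.8816

1.88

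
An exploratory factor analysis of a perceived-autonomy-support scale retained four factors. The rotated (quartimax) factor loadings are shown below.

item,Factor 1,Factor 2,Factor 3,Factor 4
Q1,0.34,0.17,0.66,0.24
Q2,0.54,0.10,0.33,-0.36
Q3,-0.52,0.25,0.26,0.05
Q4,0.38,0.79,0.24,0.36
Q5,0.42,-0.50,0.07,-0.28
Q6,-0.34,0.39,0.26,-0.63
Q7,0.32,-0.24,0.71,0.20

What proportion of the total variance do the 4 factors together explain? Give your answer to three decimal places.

0.640

SS loadings by factor: 1.2164, 1.1852, 1.2463, 0.8346; total = 4.4825.
Total variance with 7 standardized items is 7, so the solution explains 4.4825/7 = 0.6404.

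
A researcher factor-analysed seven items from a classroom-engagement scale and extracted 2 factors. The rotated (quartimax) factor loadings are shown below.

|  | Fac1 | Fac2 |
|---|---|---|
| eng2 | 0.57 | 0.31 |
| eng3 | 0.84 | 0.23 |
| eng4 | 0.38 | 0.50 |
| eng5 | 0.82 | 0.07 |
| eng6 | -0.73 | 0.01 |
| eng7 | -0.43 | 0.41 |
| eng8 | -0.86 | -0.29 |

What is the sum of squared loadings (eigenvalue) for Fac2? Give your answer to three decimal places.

SS loadings for Fac2 = 0.31² + 0.23² + 0.50² + 0.07² + 0.01² + 0.41² + (-0.29)² = 0.0961 + 0.0529 + 0.2500 + 0.0049 + 0.0001 + 0.1681 + 0.0841 = 0.6562

0.656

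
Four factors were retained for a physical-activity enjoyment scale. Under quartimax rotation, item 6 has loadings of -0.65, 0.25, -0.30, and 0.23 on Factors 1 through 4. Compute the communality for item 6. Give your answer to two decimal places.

h² = (-0.65)² + 0.25² + (-0.30)² + 0.23² = 0.4225 + 0.0625 + 0.0900 + 0.0529 = 0.6279

0.63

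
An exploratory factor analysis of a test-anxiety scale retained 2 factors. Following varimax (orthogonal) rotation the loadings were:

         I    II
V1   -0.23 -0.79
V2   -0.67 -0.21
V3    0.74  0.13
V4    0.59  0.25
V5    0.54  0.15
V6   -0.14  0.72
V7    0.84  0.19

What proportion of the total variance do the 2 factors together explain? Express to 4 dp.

0.5341

Communalities: 0.6770, 0.4930, 0.5645, 0.4106, 0.3141, 0.5380, 0.7417; Σh² = 3.7389.
Total variance with 7 standardized items is 7, so the solution explains 3.7389/7 = 0.5341.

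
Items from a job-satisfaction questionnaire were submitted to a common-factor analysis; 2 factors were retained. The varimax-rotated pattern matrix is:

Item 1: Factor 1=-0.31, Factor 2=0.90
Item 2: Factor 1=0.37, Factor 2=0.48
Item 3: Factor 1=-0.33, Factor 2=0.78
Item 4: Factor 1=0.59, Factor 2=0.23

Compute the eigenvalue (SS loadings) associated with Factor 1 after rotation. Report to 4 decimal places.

SS loadings for Factor 1 = (-0.31)² + 0.37² + (-0.33)² + 0.59² = 0.0961 + 0.1369 + 0.1089 + 0.3481 = 0.6900

0.6900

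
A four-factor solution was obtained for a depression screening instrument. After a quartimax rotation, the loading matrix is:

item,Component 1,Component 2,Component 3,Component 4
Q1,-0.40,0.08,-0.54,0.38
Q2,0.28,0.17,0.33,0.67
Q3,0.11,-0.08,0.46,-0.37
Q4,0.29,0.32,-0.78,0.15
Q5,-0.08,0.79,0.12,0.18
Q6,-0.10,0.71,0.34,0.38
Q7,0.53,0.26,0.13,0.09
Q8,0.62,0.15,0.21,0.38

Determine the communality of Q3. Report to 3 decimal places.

0.367

h² = 0.11² + (-0.08)² + 0.46² + (-0.37)² = 0.0121 + 0.0064 + 0.2116 + 0.1369 = 0.3670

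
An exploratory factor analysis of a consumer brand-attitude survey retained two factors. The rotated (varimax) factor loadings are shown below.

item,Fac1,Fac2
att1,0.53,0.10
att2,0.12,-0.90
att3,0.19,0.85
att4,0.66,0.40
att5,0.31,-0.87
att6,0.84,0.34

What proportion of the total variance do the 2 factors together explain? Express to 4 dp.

Communalities: 0.2909, 0.8244, 0.7586, 0.5956, 0.8530, 0.8212; Σh² = 4.1437.
Total variance with 6 standardized items is 6, so the solution explains 4.1437/6 = 0.6906.

0.6906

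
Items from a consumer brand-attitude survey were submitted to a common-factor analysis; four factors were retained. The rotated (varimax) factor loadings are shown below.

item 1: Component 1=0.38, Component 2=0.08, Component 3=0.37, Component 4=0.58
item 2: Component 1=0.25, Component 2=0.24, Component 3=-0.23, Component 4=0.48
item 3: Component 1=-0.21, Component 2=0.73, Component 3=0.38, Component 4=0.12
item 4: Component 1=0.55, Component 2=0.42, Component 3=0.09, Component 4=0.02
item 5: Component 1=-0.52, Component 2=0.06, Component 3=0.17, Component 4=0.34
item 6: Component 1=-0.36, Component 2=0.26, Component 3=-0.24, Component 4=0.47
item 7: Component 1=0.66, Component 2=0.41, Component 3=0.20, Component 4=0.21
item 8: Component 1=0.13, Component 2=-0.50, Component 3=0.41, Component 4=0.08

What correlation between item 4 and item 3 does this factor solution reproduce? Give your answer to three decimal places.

r̂ = Σ λ_i·λ_j across factors = (0.55)(-0.21) + (0.42)(0.73) + (0.09)(0.38) + (0.02)(0.12)
  = -0.1155 +0.3066 +0.0342 +0.0024 = 0.2277

0.228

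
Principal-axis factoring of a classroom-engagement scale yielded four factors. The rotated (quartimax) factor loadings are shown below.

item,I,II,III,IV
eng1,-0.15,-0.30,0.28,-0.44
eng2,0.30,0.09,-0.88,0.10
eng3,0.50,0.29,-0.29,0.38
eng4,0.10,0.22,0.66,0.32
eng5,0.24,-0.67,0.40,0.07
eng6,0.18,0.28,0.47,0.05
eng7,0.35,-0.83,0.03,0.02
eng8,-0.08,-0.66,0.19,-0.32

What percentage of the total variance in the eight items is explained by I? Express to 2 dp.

SS loadings for I = (-0.15)² + 0.30² + 0.50² + 0.10² + 0.24² + 0.18² + 0.35² + (-0.08)² = 0.5914
With 8 standardized items, total variance = 8. Proportion = 0.5914/8 = 0.0739 → 7.39%.

7.39%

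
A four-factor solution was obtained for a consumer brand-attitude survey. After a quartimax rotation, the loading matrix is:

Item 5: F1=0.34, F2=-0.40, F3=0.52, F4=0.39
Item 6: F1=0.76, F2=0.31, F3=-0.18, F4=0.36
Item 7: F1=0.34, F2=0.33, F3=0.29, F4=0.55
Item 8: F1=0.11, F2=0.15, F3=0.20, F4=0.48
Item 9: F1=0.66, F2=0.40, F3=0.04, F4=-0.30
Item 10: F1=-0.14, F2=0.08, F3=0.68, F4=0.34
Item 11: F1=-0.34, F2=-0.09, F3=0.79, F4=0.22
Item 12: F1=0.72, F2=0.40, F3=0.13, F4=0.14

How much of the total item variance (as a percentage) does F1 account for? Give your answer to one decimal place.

23.9%

SS loadings for F1 = 0.34² + 0.76² + 0.34² + 0.11² + 0.66² + (-0.14)² + (-0.34)² + 0.72² = 1.9101
With 8 standardized items, total variance = 8. Proportion = 1.9101/8 = 0.2388 → 23.88%.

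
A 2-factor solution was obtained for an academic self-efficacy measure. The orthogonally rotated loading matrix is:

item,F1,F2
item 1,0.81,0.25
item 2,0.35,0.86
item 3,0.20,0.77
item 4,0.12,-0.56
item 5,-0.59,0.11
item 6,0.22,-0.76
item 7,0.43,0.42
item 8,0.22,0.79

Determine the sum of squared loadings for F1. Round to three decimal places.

1.463

SS loadings for F1 = 0.81² + 0.35² + 0.20² + 0.12² + (-0.59)² + 0.22² + 0.43² + 0.22² = 0.6561 + 0.1225 + 0.0400 + 0.0144 + 0.3481 + 0.0484 + 0.1849 + 0.0484 = 1.4628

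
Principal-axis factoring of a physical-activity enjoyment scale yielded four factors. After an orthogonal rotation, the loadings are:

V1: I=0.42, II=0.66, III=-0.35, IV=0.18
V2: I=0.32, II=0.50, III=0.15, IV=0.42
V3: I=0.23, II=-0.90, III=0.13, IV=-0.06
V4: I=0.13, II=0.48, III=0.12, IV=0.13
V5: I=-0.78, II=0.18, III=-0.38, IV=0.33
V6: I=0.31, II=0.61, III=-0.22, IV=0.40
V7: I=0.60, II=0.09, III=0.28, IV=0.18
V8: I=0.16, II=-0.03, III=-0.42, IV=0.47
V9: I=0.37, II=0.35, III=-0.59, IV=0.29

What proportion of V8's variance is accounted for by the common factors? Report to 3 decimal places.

h² = 0.16² + (-0.03)² + (-0.42)² + 0.47² = 0.0256 + 0.0009 + 0.1764 + 0.2209 = 0.4238

0.424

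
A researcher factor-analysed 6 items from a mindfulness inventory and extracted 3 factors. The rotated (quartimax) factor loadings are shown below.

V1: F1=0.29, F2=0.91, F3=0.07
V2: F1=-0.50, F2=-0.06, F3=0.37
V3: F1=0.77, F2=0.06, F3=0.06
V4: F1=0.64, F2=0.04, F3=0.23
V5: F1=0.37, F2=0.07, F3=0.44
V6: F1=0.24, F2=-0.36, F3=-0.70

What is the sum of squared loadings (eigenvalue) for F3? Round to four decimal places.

SS loadings for F3 = 0.07² + 0.37² + 0.06² + 0.23² + 0.44² + (-0.70)² = 0.0049 + 0.1369 + 0.0036 + 0.0529 + 0.1936 + 0.4900 = 0.8819

0.8819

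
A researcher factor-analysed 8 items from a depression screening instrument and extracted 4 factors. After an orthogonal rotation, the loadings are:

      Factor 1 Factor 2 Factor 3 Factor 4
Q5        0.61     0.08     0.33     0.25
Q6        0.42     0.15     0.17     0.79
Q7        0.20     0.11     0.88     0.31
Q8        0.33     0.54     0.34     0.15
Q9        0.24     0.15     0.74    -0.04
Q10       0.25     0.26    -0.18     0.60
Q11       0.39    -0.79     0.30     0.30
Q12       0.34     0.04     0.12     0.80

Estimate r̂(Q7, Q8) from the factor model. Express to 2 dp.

0.47

r̂ = Σ λ_i·λ_j across factors = (0.20)(0.33) + (0.11)(0.54) + (0.88)(0.34) + (0.31)(0.15)
  = +0.0660 +0.0594 +0.2992 +0.0465 = 0.4711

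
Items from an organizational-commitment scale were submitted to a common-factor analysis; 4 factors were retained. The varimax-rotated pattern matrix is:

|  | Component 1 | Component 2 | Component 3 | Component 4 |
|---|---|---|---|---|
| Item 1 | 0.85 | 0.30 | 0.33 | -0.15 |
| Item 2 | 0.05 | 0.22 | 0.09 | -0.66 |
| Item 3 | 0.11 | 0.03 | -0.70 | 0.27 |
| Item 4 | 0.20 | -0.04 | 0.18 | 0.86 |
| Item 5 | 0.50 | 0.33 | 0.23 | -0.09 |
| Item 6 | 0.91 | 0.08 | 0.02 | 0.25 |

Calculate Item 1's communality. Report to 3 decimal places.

h² = 0.85² + 0.30² + 0.33² + (-0.15)² = 0.7225 + 0.0900 + 0.1089 + 0.0225 = 0.9439

0.944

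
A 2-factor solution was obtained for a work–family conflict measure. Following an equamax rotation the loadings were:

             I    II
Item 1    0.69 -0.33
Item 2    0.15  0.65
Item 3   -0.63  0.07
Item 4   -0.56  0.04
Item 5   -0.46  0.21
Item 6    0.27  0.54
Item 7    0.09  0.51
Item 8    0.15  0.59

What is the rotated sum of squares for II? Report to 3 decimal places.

SS loadings for II = (-0.33)² + 0.65² + 0.07² + 0.04² + 0.21² + 0.54² + 0.51² + 0.59² = 0.1089 + 0.4225 + 0.0049 + 0.0016 + 0.0441 + 0.2916 + 0.2601 + 0.3481 = 1.4818

1.482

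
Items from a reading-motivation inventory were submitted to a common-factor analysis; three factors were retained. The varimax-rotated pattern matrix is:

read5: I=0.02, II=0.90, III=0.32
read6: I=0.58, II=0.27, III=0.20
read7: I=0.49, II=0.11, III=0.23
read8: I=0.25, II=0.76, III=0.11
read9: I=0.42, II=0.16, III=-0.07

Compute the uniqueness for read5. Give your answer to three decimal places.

0.087

h² = 0.02² + 0.90² + 0.32² = 0.0004 + 0.8100 + 0.1024 = 0.9128
Uniqueness u² = 1 − h² = 1 − 0.9128 = 0.0872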